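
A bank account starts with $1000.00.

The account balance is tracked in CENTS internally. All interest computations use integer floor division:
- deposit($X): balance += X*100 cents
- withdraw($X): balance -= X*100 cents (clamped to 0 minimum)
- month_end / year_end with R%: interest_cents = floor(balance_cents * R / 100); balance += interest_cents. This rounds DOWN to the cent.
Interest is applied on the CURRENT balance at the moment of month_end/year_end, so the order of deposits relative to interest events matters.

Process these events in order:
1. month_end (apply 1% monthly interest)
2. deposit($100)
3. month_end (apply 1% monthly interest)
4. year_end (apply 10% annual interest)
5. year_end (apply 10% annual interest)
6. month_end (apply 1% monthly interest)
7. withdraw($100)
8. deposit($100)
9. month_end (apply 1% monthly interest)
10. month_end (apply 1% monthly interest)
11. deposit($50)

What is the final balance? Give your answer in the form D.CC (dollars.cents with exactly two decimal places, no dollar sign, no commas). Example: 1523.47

After 1 (month_end (apply 1% monthly interest)): balance=$1010.00 total_interest=$10.00
After 2 (deposit($100)): balance=$1110.00 total_interest=$10.00
After 3 (month_end (apply 1% monthly interest)): balance=$1121.10 total_interest=$21.10
After 4 (year_end (apply 10% annual interest)): balance=$1233.21 total_interest=$133.21
After 5 (year_end (apply 10% annual interest)): balance=$1356.53 total_interest=$256.53
After 6 (month_end (apply 1% monthly interest)): balance=$1370.09 total_interest=$270.09
After 7 (withdraw($100)): balance=$1270.09 total_interest=$270.09
After 8 (deposit($100)): balance=$1370.09 total_interest=$270.09
After 9 (month_end (apply 1% monthly interest)): balance=$1383.79 total_interest=$283.79
After 10 (month_end (apply 1% monthly interest)): balance=$1397.62 total_interest=$297.62
After 11 (deposit($50)): balance=$1447.62 total_interest=$297.62

Answer: 1447.62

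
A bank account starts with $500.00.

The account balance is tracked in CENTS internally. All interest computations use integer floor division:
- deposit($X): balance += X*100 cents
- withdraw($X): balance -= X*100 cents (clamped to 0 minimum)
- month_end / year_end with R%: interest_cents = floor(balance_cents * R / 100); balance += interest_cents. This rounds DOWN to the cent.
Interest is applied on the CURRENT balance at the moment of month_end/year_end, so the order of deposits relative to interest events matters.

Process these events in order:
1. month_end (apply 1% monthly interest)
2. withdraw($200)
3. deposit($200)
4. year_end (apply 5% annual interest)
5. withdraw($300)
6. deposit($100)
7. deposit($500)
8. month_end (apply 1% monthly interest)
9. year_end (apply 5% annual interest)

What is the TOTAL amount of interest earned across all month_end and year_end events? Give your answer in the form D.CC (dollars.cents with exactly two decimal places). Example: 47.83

After 1 (month_end (apply 1% monthly interest)): balance=$505.00 total_interest=$5.00
After 2 (withdraw($200)): balance=$305.00 total_interest=$5.00
After 3 (deposit($200)): balance=$505.00 total_interest=$5.00
After 4 (year_end (apply 5% annual interest)): balance=$530.25 total_interest=$30.25
After 5 (withdraw($300)): balance=$230.25 total_interest=$30.25
After 6 (deposit($100)): balance=$330.25 total_interest=$30.25
After 7 (deposit($500)): balance=$830.25 total_interest=$30.25
After 8 (month_end (apply 1% monthly interest)): balance=$838.55 total_interest=$38.55
After 9 (year_end (apply 5% annual interest)): balance=$880.47 total_interest=$80.47

Answer: 80.47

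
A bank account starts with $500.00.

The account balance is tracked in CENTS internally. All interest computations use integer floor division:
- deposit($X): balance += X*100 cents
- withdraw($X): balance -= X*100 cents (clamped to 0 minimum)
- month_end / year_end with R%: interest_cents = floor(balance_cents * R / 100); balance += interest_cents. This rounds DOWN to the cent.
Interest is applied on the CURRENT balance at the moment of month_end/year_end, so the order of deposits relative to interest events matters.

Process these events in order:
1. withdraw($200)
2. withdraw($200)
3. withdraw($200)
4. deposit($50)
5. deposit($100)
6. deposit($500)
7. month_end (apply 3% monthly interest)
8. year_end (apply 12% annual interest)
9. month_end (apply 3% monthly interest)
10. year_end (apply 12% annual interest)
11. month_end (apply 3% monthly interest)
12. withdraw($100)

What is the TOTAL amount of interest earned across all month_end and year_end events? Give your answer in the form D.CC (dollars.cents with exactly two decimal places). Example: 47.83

After 1 (withdraw($200)): balance=$300.00 total_interest=$0.00
After 2 (withdraw($200)): balance=$100.00 total_interest=$0.00
After 3 (withdraw($200)): balance=$0.00 total_interest=$0.00
After 4 (deposit($50)): balance=$50.00 total_interest=$0.00
After 5 (deposit($100)): balance=$150.00 total_interest=$0.00
After 6 (deposit($500)): balance=$650.00 total_interest=$0.00
After 7 (month_end (apply 3% monthly interest)): balance=$669.50 total_interest=$19.50
After 8 (year_end (apply 12% annual interest)): balance=$749.84 total_interest=$99.84
After 9 (month_end (apply 3% monthly interest)): balance=$772.33 total_interest=$122.33
After 10 (year_end (apply 12% annual interest)): balance=$865.00 total_interest=$215.00
After 11 (month_end (apply 3% monthly interest)): balance=$890.95 total_interest=$240.95
After 12 (withdraw($100)): balance=$790.95 total_interest=$240.95

Answer: 240.95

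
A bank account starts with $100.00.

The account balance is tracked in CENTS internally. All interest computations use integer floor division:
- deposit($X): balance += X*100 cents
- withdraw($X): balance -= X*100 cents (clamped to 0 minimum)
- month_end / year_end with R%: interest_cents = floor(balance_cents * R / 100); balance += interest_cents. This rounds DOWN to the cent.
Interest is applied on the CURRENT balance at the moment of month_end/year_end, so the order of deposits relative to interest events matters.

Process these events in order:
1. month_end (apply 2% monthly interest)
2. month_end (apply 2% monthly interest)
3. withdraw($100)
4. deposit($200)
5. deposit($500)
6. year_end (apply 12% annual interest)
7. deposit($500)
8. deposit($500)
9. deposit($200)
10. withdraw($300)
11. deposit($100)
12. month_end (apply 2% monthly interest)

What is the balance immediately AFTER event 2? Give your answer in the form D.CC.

After 1 (month_end (apply 2% monthly interest)): balance=$102.00 total_interest=$2.00
After 2 (month_end (apply 2% monthly interest)): balance=$104.04 total_interest=$4.04

Answer: 104.04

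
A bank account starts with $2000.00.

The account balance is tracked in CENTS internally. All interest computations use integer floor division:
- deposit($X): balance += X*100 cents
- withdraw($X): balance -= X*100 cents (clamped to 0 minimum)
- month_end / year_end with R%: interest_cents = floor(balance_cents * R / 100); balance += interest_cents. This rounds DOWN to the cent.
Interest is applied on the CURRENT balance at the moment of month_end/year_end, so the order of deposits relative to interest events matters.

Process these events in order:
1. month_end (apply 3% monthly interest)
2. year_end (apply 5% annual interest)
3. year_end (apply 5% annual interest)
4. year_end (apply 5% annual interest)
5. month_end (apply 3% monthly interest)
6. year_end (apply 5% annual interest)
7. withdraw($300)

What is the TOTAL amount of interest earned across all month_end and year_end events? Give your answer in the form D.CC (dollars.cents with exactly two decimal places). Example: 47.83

After 1 (month_end (apply 3% monthly interest)): balance=$2060.00 total_interest=$60.00
After 2 (year_end (apply 5% annual interest)): balance=$2163.00 total_interest=$163.00
After 3 (year_end (apply 5% annual interest)): balance=$2271.15 total_interest=$271.15
After 4 (year_end (apply 5% annual interest)): balance=$2384.70 total_interest=$384.70
After 5 (month_end (apply 3% monthly interest)): balance=$2456.24 total_interest=$456.24
After 6 (year_end (apply 5% annual interest)): balance=$2579.05 total_interest=$579.05
After 7 (withdraw($300)): balance=$2279.05 total_interest=$579.05

Answer: 579.05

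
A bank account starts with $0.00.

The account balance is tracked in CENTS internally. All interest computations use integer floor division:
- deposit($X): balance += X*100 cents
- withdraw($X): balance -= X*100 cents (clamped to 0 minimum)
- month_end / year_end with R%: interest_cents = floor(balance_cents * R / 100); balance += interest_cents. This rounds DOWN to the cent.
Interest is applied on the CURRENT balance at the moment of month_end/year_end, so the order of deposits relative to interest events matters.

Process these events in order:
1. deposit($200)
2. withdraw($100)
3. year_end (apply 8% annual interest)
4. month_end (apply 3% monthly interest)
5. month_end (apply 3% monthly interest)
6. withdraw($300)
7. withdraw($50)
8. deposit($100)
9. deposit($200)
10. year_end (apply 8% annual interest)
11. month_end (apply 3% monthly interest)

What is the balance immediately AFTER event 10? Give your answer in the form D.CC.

Answer: 324.00

Derivation:
After 1 (deposit($200)): balance=$200.00 total_interest=$0.00
After 2 (withdraw($100)): balance=$100.00 total_interest=$0.00
After 3 (year_end (apply 8% annual interest)): balance=$108.00 total_interest=$8.00
After 4 (month_end (apply 3% monthly interest)): balance=$111.24 total_interest=$11.24
After 5 (month_end (apply 3% monthly interest)): balance=$114.57 total_interest=$14.57
After 6 (withdraw($300)): balance=$0.00 total_interest=$14.57
After 7 (withdraw($50)): balance=$0.00 total_interest=$14.57
After 8 (deposit($100)): balance=$100.00 total_interest=$14.57
After 9 (deposit($200)): balance=$300.00 total_interest=$14.57
After 10 (year_end (apply 8% annual interest)): balance=$324.00 total_interest=$38.57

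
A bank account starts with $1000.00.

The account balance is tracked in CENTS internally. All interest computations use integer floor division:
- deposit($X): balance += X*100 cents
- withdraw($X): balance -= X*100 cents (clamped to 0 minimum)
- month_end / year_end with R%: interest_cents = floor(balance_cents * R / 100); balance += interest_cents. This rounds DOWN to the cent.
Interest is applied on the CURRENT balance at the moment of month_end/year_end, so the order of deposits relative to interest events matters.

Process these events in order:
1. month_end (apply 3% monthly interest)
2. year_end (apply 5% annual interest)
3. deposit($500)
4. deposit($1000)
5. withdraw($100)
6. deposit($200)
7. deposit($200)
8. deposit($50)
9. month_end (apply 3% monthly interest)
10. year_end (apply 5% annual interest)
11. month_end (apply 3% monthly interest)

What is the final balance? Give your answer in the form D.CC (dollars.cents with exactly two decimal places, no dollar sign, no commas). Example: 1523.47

After 1 (month_end (apply 3% monthly interest)): balance=$1030.00 total_interest=$30.00
After 2 (year_end (apply 5% annual interest)): balance=$1081.50 total_interest=$81.50
After 3 (deposit($500)): balance=$1581.50 total_interest=$81.50
After 4 (deposit($1000)): balance=$2581.50 total_interest=$81.50
After 5 (withdraw($100)): balance=$2481.50 total_interest=$81.50
After 6 (deposit($200)): balance=$2681.50 total_interest=$81.50
After 7 (deposit($200)): balance=$2881.50 total_interest=$81.50
After 8 (deposit($50)): balance=$2931.50 total_interest=$81.50
After 9 (month_end (apply 3% monthly interest)): balance=$3019.44 total_interest=$169.44
After 10 (year_end (apply 5% annual interest)): balance=$3170.41 total_interest=$320.41
After 11 (month_end (apply 3% monthly interest)): balance=$3265.52 total_interest=$415.52

Answer: 3265.52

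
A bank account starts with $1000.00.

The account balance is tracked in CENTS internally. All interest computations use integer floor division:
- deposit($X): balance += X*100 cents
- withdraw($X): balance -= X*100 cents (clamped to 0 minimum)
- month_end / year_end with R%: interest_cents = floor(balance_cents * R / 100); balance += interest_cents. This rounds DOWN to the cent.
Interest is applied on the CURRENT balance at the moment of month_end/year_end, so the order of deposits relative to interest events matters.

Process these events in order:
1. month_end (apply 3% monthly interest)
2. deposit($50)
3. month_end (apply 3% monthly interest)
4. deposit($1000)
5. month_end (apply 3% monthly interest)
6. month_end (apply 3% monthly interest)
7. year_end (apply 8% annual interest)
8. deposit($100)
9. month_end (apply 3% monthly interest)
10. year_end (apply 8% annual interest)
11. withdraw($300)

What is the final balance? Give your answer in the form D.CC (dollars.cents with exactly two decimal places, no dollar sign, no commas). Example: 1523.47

After 1 (month_end (apply 3% monthly interest)): balance=$1030.00 total_interest=$30.00
After 2 (deposit($50)): balance=$1080.00 total_interest=$30.00
After 3 (month_end (apply 3% monthly interest)): balance=$1112.40 total_interest=$62.40
After 4 (deposit($1000)): balance=$2112.40 total_interest=$62.40
After 5 (month_end (apply 3% monthly interest)): balance=$2175.77 total_interest=$125.77
After 6 (month_end (apply 3% monthly interest)): balance=$2241.04 total_interest=$191.04
After 7 (year_end (apply 8% annual interest)): balance=$2420.32 total_interest=$370.32
After 8 (deposit($100)): balance=$2520.32 total_interest=$370.32
After 9 (month_end (apply 3% monthly interest)): balance=$2595.92 total_interest=$445.92
After 10 (year_end (apply 8% annual interest)): balance=$2803.59 total_interest=$653.59
After 11 (withdraw($300)): balance=$2503.59 total_interest=$653.59

Answer: 2503.59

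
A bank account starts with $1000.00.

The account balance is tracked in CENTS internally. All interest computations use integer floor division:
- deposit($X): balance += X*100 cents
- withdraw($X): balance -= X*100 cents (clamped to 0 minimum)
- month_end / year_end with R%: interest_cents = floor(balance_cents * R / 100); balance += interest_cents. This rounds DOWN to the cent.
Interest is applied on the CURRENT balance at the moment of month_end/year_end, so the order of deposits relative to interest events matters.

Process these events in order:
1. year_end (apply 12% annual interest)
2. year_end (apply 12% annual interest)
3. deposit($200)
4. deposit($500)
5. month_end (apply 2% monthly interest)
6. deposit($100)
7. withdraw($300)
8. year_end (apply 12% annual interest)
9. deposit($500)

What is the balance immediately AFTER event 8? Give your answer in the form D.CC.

Answer: 2008.69

Derivation:
After 1 (year_end (apply 12% annual interest)): balance=$1120.00 total_interest=$120.00
After 2 (year_end (apply 12% annual interest)): balance=$1254.40 total_interest=$254.40
After 3 (deposit($200)): balance=$1454.40 total_interest=$254.40
After 4 (deposit($500)): balance=$1954.40 total_interest=$254.40
After 5 (month_end (apply 2% monthly interest)): balance=$1993.48 total_interest=$293.48
After 6 (deposit($100)): balance=$2093.48 total_interest=$293.48
After 7 (withdraw($300)): balance=$1793.48 total_interest=$293.48
After 8 (year_end (apply 12% annual interest)): balance=$2008.69 total_interest=$508.69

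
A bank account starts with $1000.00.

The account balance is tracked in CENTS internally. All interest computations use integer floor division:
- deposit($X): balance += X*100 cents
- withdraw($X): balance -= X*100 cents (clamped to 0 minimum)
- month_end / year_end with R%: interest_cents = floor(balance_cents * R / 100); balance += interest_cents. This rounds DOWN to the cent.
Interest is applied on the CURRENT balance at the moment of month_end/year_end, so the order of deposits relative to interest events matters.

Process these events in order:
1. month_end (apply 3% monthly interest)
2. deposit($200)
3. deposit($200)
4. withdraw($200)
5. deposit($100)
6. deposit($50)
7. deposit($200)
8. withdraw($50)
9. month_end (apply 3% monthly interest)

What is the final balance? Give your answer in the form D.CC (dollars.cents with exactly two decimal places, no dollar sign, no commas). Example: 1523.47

After 1 (month_end (apply 3% monthly interest)): balance=$1030.00 total_interest=$30.00
After 2 (deposit($200)): balance=$1230.00 total_interest=$30.00
After 3 (deposit($200)): balance=$1430.00 total_interest=$30.00
After 4 (withdraw($200)): balance=$1230.00 total_interest=$30.00
After 5 (deposit($100)): balance=$1330.00 total_interest=$30.00
After 6 (deposit($50)): balance=$1380.00 total_interest=$30.00
After 7 (deposit($200)): balance=$1580.00 total_interest=$30.00
After 8 (withdraw($50)): balance=$1530.00 total_interest=$30.00
After 9 (month_end (apply 3% monthly interest)): balance=$1575.90 total_interest=$75.90

Answer: 1575.90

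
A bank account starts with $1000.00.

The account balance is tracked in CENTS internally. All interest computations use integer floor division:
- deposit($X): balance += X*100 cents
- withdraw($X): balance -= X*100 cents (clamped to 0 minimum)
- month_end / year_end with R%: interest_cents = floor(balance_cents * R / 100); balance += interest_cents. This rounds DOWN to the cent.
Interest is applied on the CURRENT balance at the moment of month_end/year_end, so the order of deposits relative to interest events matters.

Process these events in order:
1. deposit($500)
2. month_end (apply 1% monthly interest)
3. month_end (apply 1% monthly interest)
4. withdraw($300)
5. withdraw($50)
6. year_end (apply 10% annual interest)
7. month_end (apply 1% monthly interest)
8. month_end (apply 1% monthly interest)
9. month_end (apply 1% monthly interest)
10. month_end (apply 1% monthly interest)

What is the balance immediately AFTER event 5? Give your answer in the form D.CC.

After 1 (deposit($500)): balance=$1500.00 total_interest=$0.00
After 2 (month_end (apply 1% monthly interest)): balance=$1515.00 total_interest=$15.00
After 3 (month_end (apply 1% monthly interest)): balance=$1530.15 total_interest=$30.15
After 4 (withdraw($300)): balance=$1230.15 total_interest=$30.15
After 5 (withdraw($50)): balance=$1180.15 total_interest=$30.15

Answer: 1180.15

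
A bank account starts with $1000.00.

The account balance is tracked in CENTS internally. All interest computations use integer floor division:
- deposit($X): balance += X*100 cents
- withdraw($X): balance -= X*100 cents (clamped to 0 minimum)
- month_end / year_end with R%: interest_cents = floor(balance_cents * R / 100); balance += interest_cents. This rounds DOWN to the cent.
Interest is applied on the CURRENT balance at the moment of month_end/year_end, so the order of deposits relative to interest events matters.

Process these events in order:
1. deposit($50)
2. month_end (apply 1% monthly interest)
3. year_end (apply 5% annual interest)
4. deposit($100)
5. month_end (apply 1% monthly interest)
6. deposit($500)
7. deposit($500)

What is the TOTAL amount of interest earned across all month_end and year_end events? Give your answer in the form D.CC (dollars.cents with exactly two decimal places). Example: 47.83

Answer: 75.65

Derivation:
After 1 (deposit($50)): balance=$1050.00 total_interest=$0.00
After 2 (month_end (apply 1% monthly interest)): balance=$1060.50 total_interest=$10.50
After 3 (year_end (apply 5% annual interest)): balance=$1113.52 total_interest=$63.52
After 4 (deposit($100)): balance=$1213.52 total_interest=$63.52
After 5 (month_end (apply 1% monthly interest)): balance=$1225.65 total_interest=$75.65
After 6 (deposit($500)): balance=$1725.65 total_interest=$75.65
After 7 (deposit($500)): balance=$2225.65 total_interest=$75.65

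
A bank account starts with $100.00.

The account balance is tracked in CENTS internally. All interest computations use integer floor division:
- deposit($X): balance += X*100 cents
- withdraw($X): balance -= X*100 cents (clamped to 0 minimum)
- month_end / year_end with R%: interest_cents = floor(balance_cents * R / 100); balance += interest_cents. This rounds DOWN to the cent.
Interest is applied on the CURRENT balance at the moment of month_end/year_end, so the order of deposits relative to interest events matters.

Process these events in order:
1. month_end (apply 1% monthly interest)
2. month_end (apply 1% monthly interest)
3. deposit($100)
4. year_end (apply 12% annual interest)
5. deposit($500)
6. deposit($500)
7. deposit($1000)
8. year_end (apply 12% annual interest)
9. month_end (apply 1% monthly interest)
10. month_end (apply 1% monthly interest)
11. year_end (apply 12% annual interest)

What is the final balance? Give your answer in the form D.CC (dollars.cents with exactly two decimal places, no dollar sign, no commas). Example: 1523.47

Answer: 2848.73

Derivation:
After 1 (month_end (apply 1% monthly interest)): balance=$101.00 total_interest=$1.00
After 2 (month_end (apply 1% monthly interest)): balance=$102.01 total_interest=$2.01
After 3 (deposit($100)): balance=$202.01 total_interest=$2.01
After 4 (year_end (apply 12% annual interest)): balance=$226.25 total_interest=$26.25
After 5 (deposit($500)): balance=$726.25 total_interest=$26.25
After 6 (deposit($500)): balance=$1226.25 total_interest=$26.25
After 7 (deposit($1000)): balance=$2226.25 total_interest=$26.25
After 8 (year_end (apply 12% annual interest)): balance=$2493.40 total_interest=$293.40
After 9 (month_end (apply 1% monthly interest)): balance=$2518.33 total_interest=$318.33
After 10 (month_end (apply 1% monthly interest)): balance=$2543.51 total_interest=$343.51
After 11 (year_end (apply 12% annual interest)): balance=$2848.73 total_interest=$648.73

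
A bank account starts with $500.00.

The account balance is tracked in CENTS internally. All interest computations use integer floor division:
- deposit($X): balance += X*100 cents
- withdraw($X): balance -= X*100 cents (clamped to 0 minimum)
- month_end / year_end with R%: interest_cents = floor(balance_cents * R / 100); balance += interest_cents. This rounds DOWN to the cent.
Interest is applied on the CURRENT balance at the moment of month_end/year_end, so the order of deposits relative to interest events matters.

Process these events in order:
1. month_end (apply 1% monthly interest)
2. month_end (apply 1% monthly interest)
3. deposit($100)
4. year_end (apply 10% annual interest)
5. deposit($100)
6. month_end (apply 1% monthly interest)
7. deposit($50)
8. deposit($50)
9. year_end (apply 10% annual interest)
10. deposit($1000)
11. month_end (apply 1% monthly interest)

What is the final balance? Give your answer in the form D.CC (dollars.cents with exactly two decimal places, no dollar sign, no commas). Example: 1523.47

After 1 (month_end (apply 1% monthly interest)): balance=$505.00 total_interest=$5.00
After 2 (month_end (apply 1% monthly interest)): balance=$510.05 total_interest=$10.05
After 3 (deposit($100)): balance=$610.05 total_interest=$10.05
After 4 (year_end (apply 10% annual interest)): balance=$671.05 total_interest=$71.05
After 5 (deposit($100)): balance=$771.05 total_interest=$71.05
After 6 (month_end (apply 1% monthly interest)): balance=$778.76 total_interest=$78.76
After 7 (deposit($50)): balance=$828.76 total_interest=$78.76
After 8 (deposit($50)): balance=$878.76 total_interest=$78.76
After 9 (year_end (apply 10% annual interest)): balance=$966.63 total_interest=$166.63
After 10 (deposit($1000)): balance=$1966.63 total_interest=$166.63
After 11 (month_end (apply 1% monthly interest)): balance=$1986.29 total_interest=$186.29

Answer: 1986.29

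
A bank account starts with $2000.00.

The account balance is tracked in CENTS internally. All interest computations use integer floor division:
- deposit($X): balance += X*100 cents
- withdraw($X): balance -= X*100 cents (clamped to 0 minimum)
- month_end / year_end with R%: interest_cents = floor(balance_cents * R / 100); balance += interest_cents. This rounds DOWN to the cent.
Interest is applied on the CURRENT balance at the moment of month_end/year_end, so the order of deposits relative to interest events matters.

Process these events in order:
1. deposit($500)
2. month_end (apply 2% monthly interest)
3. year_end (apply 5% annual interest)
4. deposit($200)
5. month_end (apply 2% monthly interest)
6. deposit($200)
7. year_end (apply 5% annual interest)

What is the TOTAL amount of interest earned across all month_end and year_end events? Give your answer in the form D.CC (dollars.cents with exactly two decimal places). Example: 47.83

Answer: 391.80

Derivation:
After 1 (deposit($500)): balance=$2500.00 total_interest=$0.00
After 2 (month_end (apply 2% monthly interest)): balance=$2550.00 total_interest=$50.00
After 3 (year_end (apply 5% annual interest)): balance=$2677.50 total_interest=$177.50
After 4 (deposit($200)): balance=$2877.50 total_interest=$177.50
After 5 (month_end (apply 2% monthly interest)): balance=$2935.05 total_interest=$235.05
After 6 (deposit($200)): balance=$3135.05 total_interest=$235.05
After 7 (year_end (apply 5% annual interest)): balance=$3291.80 total_interest=$391.80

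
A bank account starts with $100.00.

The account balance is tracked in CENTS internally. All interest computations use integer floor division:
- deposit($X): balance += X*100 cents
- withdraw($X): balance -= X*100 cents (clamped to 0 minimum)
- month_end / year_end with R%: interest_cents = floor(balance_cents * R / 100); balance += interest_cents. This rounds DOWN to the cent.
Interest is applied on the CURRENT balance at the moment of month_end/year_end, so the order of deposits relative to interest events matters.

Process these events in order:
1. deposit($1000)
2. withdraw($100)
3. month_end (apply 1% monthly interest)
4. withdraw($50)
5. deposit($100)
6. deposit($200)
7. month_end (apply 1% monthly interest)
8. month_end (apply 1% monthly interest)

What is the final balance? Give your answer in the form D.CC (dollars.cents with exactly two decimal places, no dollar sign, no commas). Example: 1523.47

After 1 (deposit($1000)): balance=$1100.00 total_interest=$0.00
After 2 (withdraw($100)): balance=$1000.00 total_interest=$0.00
After 3 (month_end (apply 1% monthly interest)): balance=$1010.00 total_interest=$10.00
After 4 (withdraw($50)): balance=$960.00 total_interest=$10.00
After 5 (deposit($100)): balance=$1060.00 total_interest=$10.00
After 6 (deposit($200)): balance=$1260.00 total_interest=$10.00
After 7 (month_end (apply 1% monthly interest)): balance=$1272.60 total_interest=$22.60
After 8 (month_end (apply 1% monthly interest)): balance=$1285.32 total_interest=$35.32

Answer: 1285.32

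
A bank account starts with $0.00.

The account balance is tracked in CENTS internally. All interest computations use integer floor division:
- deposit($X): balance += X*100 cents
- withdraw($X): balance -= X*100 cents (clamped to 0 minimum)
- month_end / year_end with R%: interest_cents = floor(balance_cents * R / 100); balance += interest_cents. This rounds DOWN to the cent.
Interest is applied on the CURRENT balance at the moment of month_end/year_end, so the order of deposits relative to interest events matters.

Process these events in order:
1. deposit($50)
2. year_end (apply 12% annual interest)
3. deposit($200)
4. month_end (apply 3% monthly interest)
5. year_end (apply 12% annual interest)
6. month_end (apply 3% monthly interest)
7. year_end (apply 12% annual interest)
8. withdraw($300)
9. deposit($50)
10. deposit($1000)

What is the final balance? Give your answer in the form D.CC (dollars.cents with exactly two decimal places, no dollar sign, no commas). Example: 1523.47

After 1 (deposit($50)): balance=$50.00 total_interest=$0.00
After 2 (year_end (apply 12% annual interest)): balance=$56.00 total_interest=$6.00
After 3 (deposit($200)): balance=$256.00 total_interest=$6.00
After 4 (month_end (apply 3% monthly interest)): balance=$263.68 total_interest=$13.68
After 5 (year_end (apply 12% annual interest)): balance=$295.32 total_interest=$45.32
After 6 (month_end (apply 3% monthly interest)): balance=$304.17 total_interest=$54.17
After 7 (year_end (apply 12% annual interest)): balance=$340.67 total_interest=$90.67
After 8 (withdraw($300)): balance=$40.67 total_interest=$90.67
After 9 (deposit($50)): balance=$90.67 total_interest=$90.67
After 10 (deposit($1000)): balance=$1090.67 total_interest=$90.67

Answer: 1090.67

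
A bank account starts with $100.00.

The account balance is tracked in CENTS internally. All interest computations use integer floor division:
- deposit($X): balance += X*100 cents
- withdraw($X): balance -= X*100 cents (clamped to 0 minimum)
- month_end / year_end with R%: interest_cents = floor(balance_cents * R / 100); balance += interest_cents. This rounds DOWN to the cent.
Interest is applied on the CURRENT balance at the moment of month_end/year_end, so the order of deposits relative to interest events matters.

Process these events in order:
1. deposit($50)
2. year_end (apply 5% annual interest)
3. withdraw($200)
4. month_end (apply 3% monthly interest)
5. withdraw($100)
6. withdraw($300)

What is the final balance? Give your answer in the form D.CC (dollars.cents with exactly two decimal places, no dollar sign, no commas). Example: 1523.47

Answer: 0.00

Derivation:
After 1 (deposit($50)): balance=$150.00 total_interest=$0.00
After 2 (year_end (apply 5% annual interest)): balance=$157.50 total_interest=$7.50
After 3 (withdraw($200)): balance=$0.00 total_interest=$7.50
After 4 (month_end (apply 3% monthly interest)): balance=$0.00 total_interest=$7.50
After 5 (withdraw($100)): balance=$0.00 total_interest=$7.50
After 6 (withdraw($300)): balance=$0.00 total_interest=$7.50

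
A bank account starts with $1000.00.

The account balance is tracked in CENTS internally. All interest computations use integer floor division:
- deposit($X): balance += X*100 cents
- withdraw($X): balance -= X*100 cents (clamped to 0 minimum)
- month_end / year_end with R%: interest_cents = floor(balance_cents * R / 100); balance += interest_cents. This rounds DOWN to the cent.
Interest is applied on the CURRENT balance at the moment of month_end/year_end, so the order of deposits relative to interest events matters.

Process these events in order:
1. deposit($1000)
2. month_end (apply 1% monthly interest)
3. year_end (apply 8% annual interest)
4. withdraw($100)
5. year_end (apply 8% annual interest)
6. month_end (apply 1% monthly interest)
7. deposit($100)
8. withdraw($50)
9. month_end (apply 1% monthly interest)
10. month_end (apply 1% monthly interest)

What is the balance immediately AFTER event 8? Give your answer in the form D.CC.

Answer: 2320.60

Derivation:
After 1 (deposit($1000)): balance=$2000.00 total_interest=$0.00
After 2 (month_end (apply 1% monthly interest)): balance=$2020.00 total_interest=$20.00
After 3 (year_end (apply 8% annual interest)): balance=$2181.60 total_interest=$181.60
After 4 (withdraw($100)): balance=$2081.60 total_interest=$181.60
After 5 (year_end (apply 8% annual interest)): balance=$2248.12 total_interest=$348.12
After 6 (month_end (apply 1% monthly interest)): balance=$2270.60 total_interest=$370.60
After 7 (deposit($100)): balance=$2370.60 total_interest=$370.60
After 8 (withdraw($50)): balance=$2320.60 total_interest=$370.60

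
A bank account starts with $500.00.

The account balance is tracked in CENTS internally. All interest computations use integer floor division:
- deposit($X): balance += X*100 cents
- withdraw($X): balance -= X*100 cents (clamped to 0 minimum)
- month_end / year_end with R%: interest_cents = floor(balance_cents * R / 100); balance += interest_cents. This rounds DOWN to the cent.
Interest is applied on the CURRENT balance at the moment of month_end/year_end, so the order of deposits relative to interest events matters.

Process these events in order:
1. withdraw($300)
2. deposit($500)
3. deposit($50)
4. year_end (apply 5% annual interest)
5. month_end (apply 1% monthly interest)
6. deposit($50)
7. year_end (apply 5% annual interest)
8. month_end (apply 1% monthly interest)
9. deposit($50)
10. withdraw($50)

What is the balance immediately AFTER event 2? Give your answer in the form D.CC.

After 1 (withdraw($300)): balance=$200.00 total_interest=$0.00
After 2 (deposit($500)): balance=$700.00 total_interest=$0.00

Answer: 700.00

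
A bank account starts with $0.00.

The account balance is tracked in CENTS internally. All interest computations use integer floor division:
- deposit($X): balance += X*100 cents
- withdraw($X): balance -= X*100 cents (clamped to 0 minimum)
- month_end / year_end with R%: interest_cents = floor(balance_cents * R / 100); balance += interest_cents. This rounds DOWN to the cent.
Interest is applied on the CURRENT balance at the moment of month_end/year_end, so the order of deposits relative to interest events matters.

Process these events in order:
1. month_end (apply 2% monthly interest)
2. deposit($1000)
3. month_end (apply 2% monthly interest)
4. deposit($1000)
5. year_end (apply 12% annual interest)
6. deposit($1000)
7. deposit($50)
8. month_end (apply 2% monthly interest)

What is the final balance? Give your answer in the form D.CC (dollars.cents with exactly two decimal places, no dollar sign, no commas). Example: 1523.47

Answer: 3378.64

Derivation:
After 1 (month_end (apply 2% monthly interest)): balance=$0.00 total_interest=$0.00
After 2 (deposit($1000)): balance=$1000.00 total_interest=$0.00
After 3 (month_end (apply 2% monthly interest)): balance=$1020.00 total_interest=$20.00
After 4 (deposit($1000)): balance=$2020.00 total_interest=$20.00
After 5 (year_end (apply 12% annual interest)): balance=$2262.40 total_interest=$262.40
After 6 (deposit($1000)): balance=$3262.40 total_interest=$262.40
After 7 (deposit($50)): balance=$3312.40 total_interest=$262.40
After 8 (month_end (apply 2% monthly interest)): balance=$3378.64 total_interest=$328.64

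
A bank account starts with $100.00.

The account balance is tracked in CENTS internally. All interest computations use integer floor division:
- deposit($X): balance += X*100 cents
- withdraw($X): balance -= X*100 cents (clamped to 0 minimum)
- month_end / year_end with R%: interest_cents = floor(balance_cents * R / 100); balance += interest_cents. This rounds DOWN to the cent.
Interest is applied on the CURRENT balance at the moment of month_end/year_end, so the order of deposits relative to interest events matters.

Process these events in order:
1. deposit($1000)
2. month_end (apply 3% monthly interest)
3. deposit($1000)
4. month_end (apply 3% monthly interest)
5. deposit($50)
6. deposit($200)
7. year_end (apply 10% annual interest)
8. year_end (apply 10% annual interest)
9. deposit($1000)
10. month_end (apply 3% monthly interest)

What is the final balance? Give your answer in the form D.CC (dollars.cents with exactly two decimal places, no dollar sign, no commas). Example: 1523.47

After 1 (deposit($1000)): balance=$1100.00 total_interest=$0.00
After 2 (month_end (apply 3% monthly interest)): balance=$1133.00 total_interest=$33.00
After 3 (deposit($1000)): balance=$2133.00 total_interest=$33.00
After 4 (month_end (apply 3% monthly interest)): balance=$2196.99 total_interest=$96.99
After 5 (deposit($50)): balance=$2246.99 total_interest=$96.99
After 6 (deposit($200)): balance=$2446.99 total_interest=$96.99
After 7 (year_end (apply 10% annual interest)): balance=$2691.68 total_interest=$341.68
After 8 (year_end (apply 10% annual interest)): balance=$2960.84 total_interest=$610.84
After 9 (deposit($1000)): balance=$3960.84 total_interest=$610.84
After 10 (month_end (apply 3% monthly interest)): balance=$4079.66 total_interest=$729.66

Answer: 4079.66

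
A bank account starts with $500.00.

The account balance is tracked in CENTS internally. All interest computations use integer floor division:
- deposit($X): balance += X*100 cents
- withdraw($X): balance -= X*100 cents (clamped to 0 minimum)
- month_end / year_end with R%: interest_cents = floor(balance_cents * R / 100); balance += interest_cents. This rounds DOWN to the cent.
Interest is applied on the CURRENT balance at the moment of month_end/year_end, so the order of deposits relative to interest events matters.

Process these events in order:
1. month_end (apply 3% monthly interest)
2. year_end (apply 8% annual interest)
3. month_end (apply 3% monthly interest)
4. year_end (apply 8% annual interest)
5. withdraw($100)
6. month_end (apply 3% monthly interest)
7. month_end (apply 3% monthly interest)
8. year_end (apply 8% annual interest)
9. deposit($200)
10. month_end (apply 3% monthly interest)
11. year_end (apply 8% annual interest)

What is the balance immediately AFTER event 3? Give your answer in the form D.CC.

After 1 (month_end (apply 3% monthly interest)): balance=$515.00 total_interest=$15.00
After 2 (year_end (apply 8% annual interest)): balance=$556.20 total_interest=$56.20
After 3 (month_end (apply 3% monthly interest)): balance=$572.88 total_interest=$72.88

Answer: 572.88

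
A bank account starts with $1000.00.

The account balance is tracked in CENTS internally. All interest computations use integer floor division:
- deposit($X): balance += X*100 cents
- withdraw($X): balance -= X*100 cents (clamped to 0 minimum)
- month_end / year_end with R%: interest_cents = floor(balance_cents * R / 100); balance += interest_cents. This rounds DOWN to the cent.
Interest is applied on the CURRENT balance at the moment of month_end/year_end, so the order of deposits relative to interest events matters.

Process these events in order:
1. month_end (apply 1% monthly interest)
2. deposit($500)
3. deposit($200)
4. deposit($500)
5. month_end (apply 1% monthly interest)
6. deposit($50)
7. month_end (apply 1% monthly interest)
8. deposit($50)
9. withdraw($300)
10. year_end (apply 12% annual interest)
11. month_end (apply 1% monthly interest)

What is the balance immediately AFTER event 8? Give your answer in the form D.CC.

After 1 (month_end (apply 1% monthly interest)): balance=$1010.00 total_interest=$10.00
After 2 (deposit($500)): balance=$1510.00 total_interest=$10.00
After 3 (deposit($200)): balance=$1710.00 total_interest=$10.00
After 4 (deposit($500)): balance=$2210.00 total_interest=$10.00
After 5 (month_end (apply 1% monthly interest)): balance=$2232.10 total_interest=$32.10
After 6 (deposit($50)): balance=$2282.10 total_interest=$32.10
After 7 (month_end (apply 1% monthly interest)): balance=$2304.92 total_interest=$54.92
After 8 (deposit($50)): balance=$2354.92 total_interest=$54.92

Answer: 2354.92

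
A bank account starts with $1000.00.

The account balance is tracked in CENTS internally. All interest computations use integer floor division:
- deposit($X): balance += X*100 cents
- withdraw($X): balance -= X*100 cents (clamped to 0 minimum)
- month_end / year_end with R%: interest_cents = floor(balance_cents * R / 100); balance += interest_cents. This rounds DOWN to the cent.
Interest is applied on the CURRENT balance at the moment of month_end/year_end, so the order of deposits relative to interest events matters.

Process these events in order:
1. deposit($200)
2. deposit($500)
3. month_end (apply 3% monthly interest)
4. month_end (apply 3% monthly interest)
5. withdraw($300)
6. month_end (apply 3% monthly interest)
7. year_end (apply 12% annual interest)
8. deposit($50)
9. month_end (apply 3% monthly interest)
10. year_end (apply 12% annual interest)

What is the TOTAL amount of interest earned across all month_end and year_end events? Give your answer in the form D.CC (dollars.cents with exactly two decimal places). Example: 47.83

After 1 (deposit($200)): balance=$1200.00 total_interest=$0.00
After 2 (deposit($500)): balance=$1700.00 total_interest=$0.00
After 3 (month_end (apply 3% monthly interest)): balance=$1751.00 total_interest=$51.00
After 4 (month_end (apply 3% monthly interest)): balance=$1803.53 total_interest=$103.53
After 5 (withdraw($300)): balance=$1503.53 total_interest=$103.53
After 6 (month_end (apply 3% monthly interest)): balance=$1548.63 total_interest=$148.63
After 7 (year_end (apply 12% annual interest)): balance=$1734.46 total_interest=$334.46
After 8 (deposit($50)): balance=$1784.46 total_interest=$334.46
After 9 (month_end (apply 3% monthly interest)): balance=$1837.99 total_interest=$387.99
After 10 (year_end (apply 12% annual interest)): balance=$2058.54 total_interest=$608.54

Answer: 608.54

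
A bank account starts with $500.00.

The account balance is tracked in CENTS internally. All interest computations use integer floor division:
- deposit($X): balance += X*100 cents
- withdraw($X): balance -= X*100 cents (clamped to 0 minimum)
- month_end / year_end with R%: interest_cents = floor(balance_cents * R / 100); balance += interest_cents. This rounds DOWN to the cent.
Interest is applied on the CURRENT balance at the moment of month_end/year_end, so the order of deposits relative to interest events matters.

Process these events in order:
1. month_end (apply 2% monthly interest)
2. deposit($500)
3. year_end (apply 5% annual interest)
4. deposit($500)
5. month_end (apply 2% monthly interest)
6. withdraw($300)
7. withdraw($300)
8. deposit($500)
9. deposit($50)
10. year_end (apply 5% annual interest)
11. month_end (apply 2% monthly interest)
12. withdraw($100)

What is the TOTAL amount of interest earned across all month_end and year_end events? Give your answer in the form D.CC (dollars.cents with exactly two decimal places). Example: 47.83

After 1 (month_end (apply 2% monthly interest)): balance=$510.00 total_interest=$10.00
After 2 (deposit($500)): balance=$1010.00 total_interest=$10.00
After 3 (year_end (apply 5% annual interest)): balance=$1060.50 total_interest=$60.50
After 4 (deposit($500)): balance=$1560.50 total_interest=$60.50
After 5 (month_end (apply 2% monthly interest)): balance=$1591.71 total_interest=$91.71
After 6 (withdraw($300)): balance=$1291.71 total_interest=$91.71
After 7 (withdraw($300)): balance=$991.71 total_interest=$91.71
After 8 (deposit($500)): balance=$1491.71 total_interest=$91.71
After 9 (deposit($50)): balance=$1541.71 total_interest=$91.71
After 10 (year_end (apply 5% annual interest)): balance=$1618.79 total_interest=$168.79
After 11 (month_end (apply 2% monthly interest)): balance=$1651.16 total_interest=$201.16
After 12 (withdraw($100)): balance=$1551.16 total_interest=$201.16

Answer: 201.16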